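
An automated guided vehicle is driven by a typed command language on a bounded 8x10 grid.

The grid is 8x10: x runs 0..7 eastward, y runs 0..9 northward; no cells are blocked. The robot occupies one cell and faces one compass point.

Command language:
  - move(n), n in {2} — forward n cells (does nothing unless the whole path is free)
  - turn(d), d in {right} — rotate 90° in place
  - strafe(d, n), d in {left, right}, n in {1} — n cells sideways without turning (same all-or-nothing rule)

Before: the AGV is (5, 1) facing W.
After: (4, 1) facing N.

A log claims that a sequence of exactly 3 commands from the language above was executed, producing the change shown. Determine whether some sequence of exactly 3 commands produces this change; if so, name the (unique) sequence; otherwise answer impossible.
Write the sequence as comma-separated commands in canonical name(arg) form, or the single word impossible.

key: position moved to (4,1) AND the heading swung to N — translation plus rotation needed
start: (5, 1) facing W
step 1 (move(2)): (3, 1) facing W
step 2 (turn(right)): (3, 1) facing N
step 3 (strafe(right, 1)): (4, 1) facing N
no other 3-command option fits: unique.

move(2), turn(right), strafe(right, 1)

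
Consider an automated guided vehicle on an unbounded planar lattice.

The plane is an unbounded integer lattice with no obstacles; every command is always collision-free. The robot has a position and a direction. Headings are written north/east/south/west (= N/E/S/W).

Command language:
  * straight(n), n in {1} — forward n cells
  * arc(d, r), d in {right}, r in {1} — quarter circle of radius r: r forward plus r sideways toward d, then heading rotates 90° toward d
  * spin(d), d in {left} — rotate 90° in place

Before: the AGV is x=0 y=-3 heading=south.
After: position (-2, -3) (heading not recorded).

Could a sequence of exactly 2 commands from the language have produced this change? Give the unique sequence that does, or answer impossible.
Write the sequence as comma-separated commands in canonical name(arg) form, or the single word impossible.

t0: x=0 y=-3 heading=south
step 1 (arc(right, 1)): x=-1 y=-4 heading=west
step 2 (arc(right, 1)): x=-2 y=-3 heading=north
uniquely the one of 9 2-step routes that fits.

arc(right, 1), arc(right, 1)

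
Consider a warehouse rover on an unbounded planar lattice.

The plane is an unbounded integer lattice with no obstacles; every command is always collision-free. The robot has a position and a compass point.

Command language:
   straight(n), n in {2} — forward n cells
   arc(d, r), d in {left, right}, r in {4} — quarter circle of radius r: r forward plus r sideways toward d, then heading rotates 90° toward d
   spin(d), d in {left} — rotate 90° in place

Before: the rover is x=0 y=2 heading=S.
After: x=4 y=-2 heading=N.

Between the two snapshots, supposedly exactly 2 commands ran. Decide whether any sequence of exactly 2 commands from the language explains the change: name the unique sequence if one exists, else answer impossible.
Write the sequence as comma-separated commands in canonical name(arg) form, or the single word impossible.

arc(left, 4), spin(left)

key: running spin(left) before arc(left, 4) would end elsewhere — order is forced
initial: x=0 y=2 heading=S
step 1 (arc(left, 4)): x=4 y=-2 heading=E
step 2 (spin(left)): x=4 y=-2 heading=N
no other 2-command option fits: unique.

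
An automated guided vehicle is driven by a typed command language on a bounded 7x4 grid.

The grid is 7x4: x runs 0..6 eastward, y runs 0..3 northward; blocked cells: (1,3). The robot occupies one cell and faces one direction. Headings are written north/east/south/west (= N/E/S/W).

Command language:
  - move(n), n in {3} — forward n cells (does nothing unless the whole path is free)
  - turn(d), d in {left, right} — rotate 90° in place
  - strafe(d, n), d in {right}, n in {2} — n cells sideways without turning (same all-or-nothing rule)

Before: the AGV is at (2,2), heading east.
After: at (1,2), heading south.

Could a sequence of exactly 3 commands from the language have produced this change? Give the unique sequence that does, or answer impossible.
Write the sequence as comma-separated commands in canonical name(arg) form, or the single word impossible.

impossible

every 3-command combo misses the target.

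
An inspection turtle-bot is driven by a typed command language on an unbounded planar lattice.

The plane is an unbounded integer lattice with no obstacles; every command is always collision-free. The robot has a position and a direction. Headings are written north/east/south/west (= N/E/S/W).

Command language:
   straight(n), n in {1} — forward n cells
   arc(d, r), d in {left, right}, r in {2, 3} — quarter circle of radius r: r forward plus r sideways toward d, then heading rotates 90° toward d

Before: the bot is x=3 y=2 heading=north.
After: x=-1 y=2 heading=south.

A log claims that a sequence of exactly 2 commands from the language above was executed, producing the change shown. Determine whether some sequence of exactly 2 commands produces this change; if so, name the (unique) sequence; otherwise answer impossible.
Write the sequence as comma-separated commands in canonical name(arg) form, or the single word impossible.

key: position moved to (-1,2) AND the heading swung to S — translation plus rotation needed
from: x=3 y=2 heading=north
step 1 (arc(left, 2)): x=1 y=4 heading=west
step 2 (arc(left, 2)): x=-1 y=2 heading=south
uniquely the one of 25 2-step routes that fits.

arc(left, 2), arc(left, 2)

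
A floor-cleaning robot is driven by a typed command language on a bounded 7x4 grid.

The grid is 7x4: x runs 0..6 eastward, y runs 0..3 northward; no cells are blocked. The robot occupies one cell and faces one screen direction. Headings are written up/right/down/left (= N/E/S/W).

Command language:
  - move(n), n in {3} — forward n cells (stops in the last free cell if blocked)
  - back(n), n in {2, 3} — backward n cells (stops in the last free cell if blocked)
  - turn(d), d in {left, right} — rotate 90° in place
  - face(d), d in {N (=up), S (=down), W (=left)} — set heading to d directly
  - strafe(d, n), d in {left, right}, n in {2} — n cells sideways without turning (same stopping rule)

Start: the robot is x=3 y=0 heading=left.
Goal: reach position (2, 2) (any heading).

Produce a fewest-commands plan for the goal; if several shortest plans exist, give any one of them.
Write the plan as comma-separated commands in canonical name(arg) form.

start: x=3 y=0 heading=left
step 1 (strafe(right, 2)): x=3 y=2 heading=left
step 2 (move(3)): x=0 y=2 heading=left
step 3 (back(2)): x=2 y=2 heading=left
no 2-step plan works, so 3 is optimal.

strafe(right, 2), move(3), back(2)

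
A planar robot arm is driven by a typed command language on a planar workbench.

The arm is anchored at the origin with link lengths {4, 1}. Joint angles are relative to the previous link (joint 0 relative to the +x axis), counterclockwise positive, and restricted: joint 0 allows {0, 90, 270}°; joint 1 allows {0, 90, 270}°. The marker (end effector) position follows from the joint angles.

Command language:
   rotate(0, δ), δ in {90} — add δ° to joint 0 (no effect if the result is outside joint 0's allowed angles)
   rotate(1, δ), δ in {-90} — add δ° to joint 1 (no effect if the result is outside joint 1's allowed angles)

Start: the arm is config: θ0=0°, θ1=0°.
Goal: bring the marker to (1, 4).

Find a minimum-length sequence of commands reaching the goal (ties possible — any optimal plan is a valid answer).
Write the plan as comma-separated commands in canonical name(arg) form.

rotate(1, -90), rotate(0, 90)

from: config: θ0=0°, θ1=0°
[1] after rotate(1, -90): config: θ0=0°, θ1=270°
[2] after rotate(0, 90): config: θ0=90°, θ1=270°
nothing shorter than 2 reaches the goal.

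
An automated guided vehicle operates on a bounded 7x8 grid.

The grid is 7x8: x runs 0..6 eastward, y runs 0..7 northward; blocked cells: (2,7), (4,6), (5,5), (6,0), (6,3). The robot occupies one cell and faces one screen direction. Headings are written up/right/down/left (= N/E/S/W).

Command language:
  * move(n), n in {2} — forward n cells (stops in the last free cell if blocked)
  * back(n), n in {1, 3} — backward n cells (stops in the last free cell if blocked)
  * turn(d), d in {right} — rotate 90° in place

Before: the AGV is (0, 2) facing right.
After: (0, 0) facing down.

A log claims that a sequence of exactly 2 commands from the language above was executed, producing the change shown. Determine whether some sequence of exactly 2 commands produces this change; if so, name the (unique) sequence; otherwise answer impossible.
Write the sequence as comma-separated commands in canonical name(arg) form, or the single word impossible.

key: order matters: swapping turn(right) and move(2) lands elsewhere
from: (0, 2) facing right
t=1 turn(right) ⇒ (0, 2) facing down
t=2 move(2) ⇒ (0, 0) facing down
all 16 alternatives checked — unique.

turn(right), move(2)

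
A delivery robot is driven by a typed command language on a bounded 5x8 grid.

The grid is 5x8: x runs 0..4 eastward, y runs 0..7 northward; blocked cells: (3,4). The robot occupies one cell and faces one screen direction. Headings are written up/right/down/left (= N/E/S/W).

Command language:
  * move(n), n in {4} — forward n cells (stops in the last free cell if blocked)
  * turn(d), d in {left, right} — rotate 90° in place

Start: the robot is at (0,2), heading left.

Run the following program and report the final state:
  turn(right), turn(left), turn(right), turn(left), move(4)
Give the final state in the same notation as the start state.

start: at (0,2), heading left
[1] after turn(right): at (0,2), heading up
[2] after turn(left): at (0,2), heading left
[3] after turn(right): at (0,2), heading up
[4] after turn(left): at (0,2), heading left
[5] after move(4): at (0,2), heading left

at (0,2), heading left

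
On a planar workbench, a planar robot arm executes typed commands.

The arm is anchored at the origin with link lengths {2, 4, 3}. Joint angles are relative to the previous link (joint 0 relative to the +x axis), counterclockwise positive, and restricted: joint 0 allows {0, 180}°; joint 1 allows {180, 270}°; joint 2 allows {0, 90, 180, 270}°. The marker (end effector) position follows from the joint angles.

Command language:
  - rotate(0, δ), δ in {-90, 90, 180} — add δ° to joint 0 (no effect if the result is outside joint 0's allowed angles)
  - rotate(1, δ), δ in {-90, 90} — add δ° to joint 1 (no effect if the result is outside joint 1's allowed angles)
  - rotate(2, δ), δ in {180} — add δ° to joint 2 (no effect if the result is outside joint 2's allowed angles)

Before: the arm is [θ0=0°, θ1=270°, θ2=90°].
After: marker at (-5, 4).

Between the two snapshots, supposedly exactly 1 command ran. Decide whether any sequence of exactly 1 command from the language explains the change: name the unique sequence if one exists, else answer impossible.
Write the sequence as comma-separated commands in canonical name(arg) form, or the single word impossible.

from: [θ0=0°, θ1=270°, θ2=90°]
[1] after rotate(0, 180): [θ0=180°, θ1=270°, θ2=90°]
no rival 1-sequence matches.

rotate(0, 180)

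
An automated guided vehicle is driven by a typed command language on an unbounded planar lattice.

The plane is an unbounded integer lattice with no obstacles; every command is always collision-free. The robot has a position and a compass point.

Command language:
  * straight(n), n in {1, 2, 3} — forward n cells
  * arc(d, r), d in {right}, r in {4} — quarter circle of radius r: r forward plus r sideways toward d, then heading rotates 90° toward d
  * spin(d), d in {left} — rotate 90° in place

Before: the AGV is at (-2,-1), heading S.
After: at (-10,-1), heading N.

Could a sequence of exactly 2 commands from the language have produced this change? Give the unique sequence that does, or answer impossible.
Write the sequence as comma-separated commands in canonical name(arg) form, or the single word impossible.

key: cell and facing (now N) both changed — the 2 commands mix motion and turning
begin: at (-2,-1), heading S
1. arc(right, 4) → at (-6,-5), heading W
2. arc(right, 4) → at (-10,-1), heading N
all 25 alternatives checked — unique.

arc(right, 4), arc(right, 4)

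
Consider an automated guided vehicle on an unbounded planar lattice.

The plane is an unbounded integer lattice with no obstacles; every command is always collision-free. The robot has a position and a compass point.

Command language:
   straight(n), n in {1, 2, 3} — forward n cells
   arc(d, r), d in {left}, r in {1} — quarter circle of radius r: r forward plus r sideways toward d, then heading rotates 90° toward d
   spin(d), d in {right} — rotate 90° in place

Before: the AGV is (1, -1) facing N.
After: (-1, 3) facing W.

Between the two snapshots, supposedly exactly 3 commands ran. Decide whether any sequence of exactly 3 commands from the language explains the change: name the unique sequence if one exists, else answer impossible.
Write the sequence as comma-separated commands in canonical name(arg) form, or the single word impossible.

key: order matters: swapping straight(3) and straight(1) lands elsewhere
begin: (1, -1) facing N
t=1 straight(3) ⇒ (1, 2) facing N
t=2 arc(left, 1) ⇒ (0, 3) facing W
t=3 straight(1) ⇒ (-1, 3) facing W
all 125 alternatives checked — unique.

straight(3), arc(left, 1), straight(1)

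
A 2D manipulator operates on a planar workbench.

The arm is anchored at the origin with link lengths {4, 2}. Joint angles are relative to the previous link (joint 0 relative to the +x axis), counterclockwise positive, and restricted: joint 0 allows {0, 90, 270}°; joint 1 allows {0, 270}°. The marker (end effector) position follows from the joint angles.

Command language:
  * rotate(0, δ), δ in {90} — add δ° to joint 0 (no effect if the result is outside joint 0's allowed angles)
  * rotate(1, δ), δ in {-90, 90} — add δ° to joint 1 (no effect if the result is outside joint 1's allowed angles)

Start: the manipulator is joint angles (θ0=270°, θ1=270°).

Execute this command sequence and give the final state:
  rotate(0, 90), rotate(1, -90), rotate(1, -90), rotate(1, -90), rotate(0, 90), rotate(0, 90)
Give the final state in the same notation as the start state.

begin: joint angles (θ0=270°, θ1=270°)
t=1 rotate(0, 90) ⇒ joint angles (θ0=0°, θ1=270°)
t=2 rotate(1, -90) ⇒ joint angles (θ0=0°, θ1=270°)
t=3 rotate(1, -90) ⇒ joint angles (θ0=0°, θ1=270°)
t=4 rotate(1, -90) ⇒ joint angles (θ0=0°, θ1=270°)
t=5 rotate(0, 90) ⇒ joint angles (θ0=90°, θ1=270°)
t=6 rotate(0, 90) ⇒ joint angles (θ0=90°, θ1=270°)

joint angles (θ0=90°, θ1=270°)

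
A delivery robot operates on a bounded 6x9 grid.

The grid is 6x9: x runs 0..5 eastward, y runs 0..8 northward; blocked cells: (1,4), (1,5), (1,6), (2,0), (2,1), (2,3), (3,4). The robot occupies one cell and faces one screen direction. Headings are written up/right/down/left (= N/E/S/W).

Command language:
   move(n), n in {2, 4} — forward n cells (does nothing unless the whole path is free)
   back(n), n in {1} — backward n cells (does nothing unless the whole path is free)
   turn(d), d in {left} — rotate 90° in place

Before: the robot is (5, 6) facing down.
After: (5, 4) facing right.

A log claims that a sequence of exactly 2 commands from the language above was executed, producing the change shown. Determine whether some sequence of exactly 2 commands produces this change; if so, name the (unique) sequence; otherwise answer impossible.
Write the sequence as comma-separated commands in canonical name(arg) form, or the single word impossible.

key: order matters: swapping move(2) and turn(left) lands elsewhere
from: (5, 6) facing down
[1] after move(2): (5, 4) facing down
[2] after turn(left): (5, 4) facing right
uniquely the one of 16 2-step routes that fits.

move(2), turn(left)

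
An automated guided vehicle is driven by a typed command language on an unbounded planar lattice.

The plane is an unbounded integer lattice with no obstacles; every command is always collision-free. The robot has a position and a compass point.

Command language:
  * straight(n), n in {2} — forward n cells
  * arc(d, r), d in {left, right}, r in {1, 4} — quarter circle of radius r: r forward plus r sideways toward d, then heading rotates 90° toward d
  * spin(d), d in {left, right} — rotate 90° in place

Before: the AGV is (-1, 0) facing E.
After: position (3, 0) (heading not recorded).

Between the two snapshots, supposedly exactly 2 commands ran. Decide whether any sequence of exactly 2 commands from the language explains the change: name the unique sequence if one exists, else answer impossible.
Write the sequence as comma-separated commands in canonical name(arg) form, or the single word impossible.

t0: (-1, 0) facing E
step 1 (straight(2)): (1, 0) facing E
step 2 (straight(2)): (3, 0) facing E
no rival 2-sequence matches.

straight(2), straight(2)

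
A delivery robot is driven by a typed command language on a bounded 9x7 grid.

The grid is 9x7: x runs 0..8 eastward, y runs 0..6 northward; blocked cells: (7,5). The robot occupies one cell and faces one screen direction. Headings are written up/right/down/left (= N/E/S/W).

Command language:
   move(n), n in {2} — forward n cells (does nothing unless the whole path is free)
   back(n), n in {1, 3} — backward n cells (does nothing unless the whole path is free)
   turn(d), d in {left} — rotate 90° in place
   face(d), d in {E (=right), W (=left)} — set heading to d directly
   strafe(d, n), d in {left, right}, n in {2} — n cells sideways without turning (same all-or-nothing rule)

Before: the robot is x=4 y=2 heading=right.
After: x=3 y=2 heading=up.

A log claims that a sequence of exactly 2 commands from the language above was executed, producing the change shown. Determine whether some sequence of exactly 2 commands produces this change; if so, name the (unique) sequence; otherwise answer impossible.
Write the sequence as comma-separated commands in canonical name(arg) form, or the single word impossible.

key: order matters: swapping back(1) and turn(left) lands elsewhere
start: x=4 y=2 heading=right
[1] after back(1): x=3 y=2 heading=right
[2] after turn(left): x=3 y=2 heading=up
all 64 alternatives checked — unique.

back(1), turn(left)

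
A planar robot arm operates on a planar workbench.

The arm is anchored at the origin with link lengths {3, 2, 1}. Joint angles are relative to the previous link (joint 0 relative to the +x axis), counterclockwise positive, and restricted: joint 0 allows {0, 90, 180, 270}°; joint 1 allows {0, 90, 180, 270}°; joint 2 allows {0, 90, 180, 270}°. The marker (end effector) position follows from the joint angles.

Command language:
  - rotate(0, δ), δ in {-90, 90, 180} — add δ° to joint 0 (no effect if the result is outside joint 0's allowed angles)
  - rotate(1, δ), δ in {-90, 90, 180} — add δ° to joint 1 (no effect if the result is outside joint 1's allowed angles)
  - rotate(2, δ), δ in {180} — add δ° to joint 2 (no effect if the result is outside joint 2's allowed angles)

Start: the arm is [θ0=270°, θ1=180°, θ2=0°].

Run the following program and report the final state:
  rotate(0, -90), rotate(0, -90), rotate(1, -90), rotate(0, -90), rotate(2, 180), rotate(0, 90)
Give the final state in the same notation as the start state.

start: [θ0=270°, θ1=180°, θ2=0°]
1. rotate(0, -90) → [θ0=180°, θ1=180°, θ2=0°]
2. rotate(0, -90) → [θ0=90°, θ1=180°, θ2=0°]
3. rotate(1, -90) → [θ0=90°, θ1=90°, θ2=0°]
4. rotate(0, -90) → [θ0=0°, θ1=90°, θ2=0°]
5. rotate(2, 180) → [θ0=0°, θ1=90°, θ2=180°]
6. rotate(0, 90) → [θ0=90°, θ1=90°, θ2=180°]

[θ0=90°, θ1=90°, θ2=180°]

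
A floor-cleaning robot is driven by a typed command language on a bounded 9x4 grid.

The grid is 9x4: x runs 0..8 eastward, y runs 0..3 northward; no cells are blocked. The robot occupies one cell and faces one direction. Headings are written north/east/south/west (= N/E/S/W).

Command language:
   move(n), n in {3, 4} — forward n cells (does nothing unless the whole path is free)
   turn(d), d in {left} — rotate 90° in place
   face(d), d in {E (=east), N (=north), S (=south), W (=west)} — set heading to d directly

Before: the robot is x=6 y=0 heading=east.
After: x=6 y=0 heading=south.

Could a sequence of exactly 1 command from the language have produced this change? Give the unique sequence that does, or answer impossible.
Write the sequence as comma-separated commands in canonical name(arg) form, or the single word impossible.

key: parked at (6,0) the whole time — nothing moves the robot
begin: x=6 y=0 heading=east
t=1 face(S) ⇒ x=6 y=0 heading=south
no rival 1-sequence matches.

face(S)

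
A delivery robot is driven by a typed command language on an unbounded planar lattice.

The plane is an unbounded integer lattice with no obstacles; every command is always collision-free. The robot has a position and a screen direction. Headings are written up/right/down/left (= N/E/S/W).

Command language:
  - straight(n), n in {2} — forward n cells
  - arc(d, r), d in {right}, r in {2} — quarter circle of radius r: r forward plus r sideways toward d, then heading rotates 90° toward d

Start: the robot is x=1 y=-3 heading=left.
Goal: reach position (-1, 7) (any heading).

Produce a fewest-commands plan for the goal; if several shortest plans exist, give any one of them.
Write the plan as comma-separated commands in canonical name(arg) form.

initial: x=1 y=-3 heading=left
step 1 (arc(right, 2)): x=-1 y=-1 heading=up
step 2 (straight(2)): x=-1 y=1 heading=up
step 3 (straight(2)): x=-1 y=3 heading=up
step 4 (straight(2)): x=-1 y=5 heading=up
step 5 (straight(2)): x=-1 y=7 heading=up
nothing shorter than 5 reaches the goal.

arc(right, 2), straight(2), straight(2), straight(2), straight(2)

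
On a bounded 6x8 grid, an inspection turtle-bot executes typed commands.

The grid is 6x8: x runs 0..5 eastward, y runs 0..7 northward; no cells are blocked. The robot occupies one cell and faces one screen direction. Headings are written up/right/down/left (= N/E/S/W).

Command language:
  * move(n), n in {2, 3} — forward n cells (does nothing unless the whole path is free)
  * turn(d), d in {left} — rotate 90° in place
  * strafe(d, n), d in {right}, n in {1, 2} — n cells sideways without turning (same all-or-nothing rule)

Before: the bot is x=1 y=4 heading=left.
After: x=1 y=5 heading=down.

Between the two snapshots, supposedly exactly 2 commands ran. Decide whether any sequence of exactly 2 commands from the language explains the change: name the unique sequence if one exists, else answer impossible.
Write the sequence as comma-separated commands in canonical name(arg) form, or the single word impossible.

key: cell and facing (now S) both changed — the 2 commands mix motion and turning
begin: x=1 y=4 heading=left
[1] after strafe(right, 1): x=1 y=5 heading=left
[2] after turn(left): x=1 y=5 heading=down
uniquely the one of 25 2-step routes that fits.

strafe(right, 1), turn(left)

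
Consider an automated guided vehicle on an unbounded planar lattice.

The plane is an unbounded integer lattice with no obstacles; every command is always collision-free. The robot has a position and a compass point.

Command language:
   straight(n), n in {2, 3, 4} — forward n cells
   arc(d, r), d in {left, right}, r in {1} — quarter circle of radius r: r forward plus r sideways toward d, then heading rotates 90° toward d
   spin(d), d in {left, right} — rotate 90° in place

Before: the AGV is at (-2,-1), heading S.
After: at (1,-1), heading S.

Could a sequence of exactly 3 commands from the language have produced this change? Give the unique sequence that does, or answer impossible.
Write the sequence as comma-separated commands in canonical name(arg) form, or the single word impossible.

spin(left), straight(3), spin(right)

key: heading stays S — rotations cancel among the 3 commands
t0: at (-2,-1), heading S
t=1 spin(left) ⇒ at (-2,-1), heading E
t=2 straight(3) ⇒ at (1,-1), heading E
t=3 spin(right) ⇒ at (1,-1), heading S
all 343 alternatives checked — unique.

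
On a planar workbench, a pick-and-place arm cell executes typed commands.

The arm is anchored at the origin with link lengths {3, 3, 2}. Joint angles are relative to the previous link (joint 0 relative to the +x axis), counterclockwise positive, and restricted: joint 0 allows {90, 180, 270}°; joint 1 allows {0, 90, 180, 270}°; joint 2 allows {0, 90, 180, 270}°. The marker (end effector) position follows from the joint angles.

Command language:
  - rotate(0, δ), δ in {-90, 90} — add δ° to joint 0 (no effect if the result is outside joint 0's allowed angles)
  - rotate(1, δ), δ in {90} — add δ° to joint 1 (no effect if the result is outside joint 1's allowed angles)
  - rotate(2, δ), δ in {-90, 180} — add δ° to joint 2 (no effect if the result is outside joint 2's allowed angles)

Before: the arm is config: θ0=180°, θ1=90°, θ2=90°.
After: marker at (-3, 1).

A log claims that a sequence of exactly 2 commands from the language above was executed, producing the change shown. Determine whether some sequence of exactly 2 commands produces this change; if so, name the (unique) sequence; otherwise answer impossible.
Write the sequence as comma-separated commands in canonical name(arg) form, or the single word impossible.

rotate(0, -90), rotate(0, -90)

from: config: θ0=180°, θ1=90°, θ2=90°
t=1 rotate(0, -90) ⇒ config: θ0=90°, θ1=90°, θ2=90°
t=2 rotate(0, -90) ⇒ config: θ0=90°, θ1=90°, θ2=90°
no rival 2-sequence matches.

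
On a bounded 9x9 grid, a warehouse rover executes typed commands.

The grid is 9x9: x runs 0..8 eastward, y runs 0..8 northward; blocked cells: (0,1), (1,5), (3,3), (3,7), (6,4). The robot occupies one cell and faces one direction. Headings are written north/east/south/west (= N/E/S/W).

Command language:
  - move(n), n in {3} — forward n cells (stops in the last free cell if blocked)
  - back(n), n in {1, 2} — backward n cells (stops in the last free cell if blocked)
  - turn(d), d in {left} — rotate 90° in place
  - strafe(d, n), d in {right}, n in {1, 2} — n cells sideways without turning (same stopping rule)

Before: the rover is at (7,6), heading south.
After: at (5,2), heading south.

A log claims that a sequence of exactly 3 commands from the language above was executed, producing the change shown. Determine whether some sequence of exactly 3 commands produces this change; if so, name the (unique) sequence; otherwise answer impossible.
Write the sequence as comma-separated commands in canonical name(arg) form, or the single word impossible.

every 3-command combo misses the target.

impossible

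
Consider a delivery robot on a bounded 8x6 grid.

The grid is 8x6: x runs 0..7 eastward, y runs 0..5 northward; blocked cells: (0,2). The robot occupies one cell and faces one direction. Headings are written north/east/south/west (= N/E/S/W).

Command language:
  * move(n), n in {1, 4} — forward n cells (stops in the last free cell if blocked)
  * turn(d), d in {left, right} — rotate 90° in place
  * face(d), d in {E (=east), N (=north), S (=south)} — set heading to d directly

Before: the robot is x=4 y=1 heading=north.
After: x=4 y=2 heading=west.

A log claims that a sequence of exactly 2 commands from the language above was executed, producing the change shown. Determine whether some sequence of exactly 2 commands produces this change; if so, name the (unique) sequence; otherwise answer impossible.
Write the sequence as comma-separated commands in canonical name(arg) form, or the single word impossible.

move(1), turn(left)

key: running turn(left) before move(1) would end elsewhere — order is forced
begin: x=4 y=1 heading=north
1. move(1) → x=4 y=2 heading=north
2. turn(left) → x=4 y=2 heading=west
no other 2-command option fits: unique.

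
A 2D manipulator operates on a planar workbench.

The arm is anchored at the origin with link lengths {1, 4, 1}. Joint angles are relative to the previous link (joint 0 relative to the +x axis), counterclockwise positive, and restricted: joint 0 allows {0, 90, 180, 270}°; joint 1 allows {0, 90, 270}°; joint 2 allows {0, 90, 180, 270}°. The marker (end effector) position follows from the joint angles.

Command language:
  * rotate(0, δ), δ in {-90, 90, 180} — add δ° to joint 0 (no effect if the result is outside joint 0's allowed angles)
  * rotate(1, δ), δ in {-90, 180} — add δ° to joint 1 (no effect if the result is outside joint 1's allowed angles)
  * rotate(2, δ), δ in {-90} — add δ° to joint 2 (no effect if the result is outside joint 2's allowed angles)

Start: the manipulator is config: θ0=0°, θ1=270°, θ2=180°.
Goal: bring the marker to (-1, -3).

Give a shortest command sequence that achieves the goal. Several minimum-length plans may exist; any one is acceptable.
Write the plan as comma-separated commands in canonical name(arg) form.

rotate(0, 180), rotate(1, 180)

initial: config: θ0=0°, θ1=270°, θ2=180°
1. rotate(0, 180) → config: θ0=180°, θ1=270°, θ2=180°
2. rotate(1, 180) → config: θ0=180°, θ1=90°, θ2=180°
minimal: 2 command(s), checked below 2.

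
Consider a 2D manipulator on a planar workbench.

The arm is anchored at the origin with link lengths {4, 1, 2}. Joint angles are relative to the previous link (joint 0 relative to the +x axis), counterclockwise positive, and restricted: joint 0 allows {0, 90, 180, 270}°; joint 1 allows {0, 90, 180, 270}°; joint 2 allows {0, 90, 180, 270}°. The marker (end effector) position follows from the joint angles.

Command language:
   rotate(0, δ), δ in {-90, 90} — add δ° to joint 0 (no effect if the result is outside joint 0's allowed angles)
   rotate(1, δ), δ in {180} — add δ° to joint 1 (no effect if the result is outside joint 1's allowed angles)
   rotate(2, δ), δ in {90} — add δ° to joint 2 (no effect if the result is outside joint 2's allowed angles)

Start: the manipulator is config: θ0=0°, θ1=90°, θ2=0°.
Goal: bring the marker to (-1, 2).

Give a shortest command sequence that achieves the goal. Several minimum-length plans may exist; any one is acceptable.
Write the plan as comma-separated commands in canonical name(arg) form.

rotate(2, 90), rotate(0, 90)

t0: config: θ0=0°, θ1=90°, θ2=0°
t=1 rotate(2, 90) ⇒ config: θ0=0°, θ1=90°, θ2=90°
t=2 rotate(0, 90) ⇒ config: θ0=90°, θ1=90°, θ2=90°
shorter routes all fall short; 2 is best.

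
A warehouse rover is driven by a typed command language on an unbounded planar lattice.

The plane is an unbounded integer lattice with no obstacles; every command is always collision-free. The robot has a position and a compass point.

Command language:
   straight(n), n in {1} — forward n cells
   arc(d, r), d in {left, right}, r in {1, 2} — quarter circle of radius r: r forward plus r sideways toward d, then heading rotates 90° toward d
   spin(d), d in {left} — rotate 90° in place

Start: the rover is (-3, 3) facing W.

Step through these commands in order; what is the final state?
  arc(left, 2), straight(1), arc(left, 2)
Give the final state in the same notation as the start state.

from: (-3, 3) facing W
[1] after arc(left, 2): (-5, 1) facing S
[2] after straight(1): (-5, 0) facing S
[3] after arc(left, 2): (-3, -2) facing E

(-3, -2) facing E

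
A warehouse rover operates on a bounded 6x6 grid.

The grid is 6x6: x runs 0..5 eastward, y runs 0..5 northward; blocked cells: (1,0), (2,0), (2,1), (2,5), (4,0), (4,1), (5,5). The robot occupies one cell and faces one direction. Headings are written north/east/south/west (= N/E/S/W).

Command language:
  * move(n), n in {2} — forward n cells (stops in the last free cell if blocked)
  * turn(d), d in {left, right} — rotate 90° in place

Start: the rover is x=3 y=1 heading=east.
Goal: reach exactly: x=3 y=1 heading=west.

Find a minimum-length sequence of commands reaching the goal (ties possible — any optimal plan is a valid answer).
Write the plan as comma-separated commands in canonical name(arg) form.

t0: x=3 y=1 heading=east
t=1 turn(right) ⇒ x=3 y=1 heading=south
t=2 turn(right) ⇒ x=3 y=1 heading=west
shorter routes all fall short; 2 is best.

turn(right), turn(right)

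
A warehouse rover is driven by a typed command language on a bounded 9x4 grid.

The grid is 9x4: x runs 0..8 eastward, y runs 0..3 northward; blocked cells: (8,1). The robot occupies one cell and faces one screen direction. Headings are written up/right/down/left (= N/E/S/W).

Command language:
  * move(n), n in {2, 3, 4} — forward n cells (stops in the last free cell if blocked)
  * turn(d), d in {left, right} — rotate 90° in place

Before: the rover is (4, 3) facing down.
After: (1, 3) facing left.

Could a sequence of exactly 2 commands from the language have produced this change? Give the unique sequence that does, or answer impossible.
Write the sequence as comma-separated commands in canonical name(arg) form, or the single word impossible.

turn(right), move(3)

key: order matters: swapping turn(right) and move(3) lands elsewhere
t0: (4, 3) facing down
step 1 (turn(right)): (4, 3) facing left
step 2 (move(3)): (1, 3) facing left
all 25 alternatives checked — unique.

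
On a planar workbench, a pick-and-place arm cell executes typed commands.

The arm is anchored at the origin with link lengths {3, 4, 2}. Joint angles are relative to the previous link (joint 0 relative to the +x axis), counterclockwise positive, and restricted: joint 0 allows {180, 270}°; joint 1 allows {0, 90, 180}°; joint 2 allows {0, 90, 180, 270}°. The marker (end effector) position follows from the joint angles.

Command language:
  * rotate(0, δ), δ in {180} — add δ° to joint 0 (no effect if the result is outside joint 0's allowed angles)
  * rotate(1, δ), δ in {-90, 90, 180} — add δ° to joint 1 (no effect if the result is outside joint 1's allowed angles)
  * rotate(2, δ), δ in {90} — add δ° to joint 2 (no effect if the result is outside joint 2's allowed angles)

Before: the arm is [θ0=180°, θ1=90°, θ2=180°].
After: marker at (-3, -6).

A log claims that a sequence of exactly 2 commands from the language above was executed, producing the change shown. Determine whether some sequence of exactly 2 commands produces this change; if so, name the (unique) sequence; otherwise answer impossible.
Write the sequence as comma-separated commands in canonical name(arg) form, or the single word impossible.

from: [θ0=180°, θ1=90°, θ2=180°]
1. rotate(2, 90) → [θ0=180°, θ1=90°, θ2=270°]
2. rotate(2, 90) → [θ0=180°, θ1=90°, θ2=0°]
no other 2-command option fits: unique.

rotate(2, 90), rotate(2, 90)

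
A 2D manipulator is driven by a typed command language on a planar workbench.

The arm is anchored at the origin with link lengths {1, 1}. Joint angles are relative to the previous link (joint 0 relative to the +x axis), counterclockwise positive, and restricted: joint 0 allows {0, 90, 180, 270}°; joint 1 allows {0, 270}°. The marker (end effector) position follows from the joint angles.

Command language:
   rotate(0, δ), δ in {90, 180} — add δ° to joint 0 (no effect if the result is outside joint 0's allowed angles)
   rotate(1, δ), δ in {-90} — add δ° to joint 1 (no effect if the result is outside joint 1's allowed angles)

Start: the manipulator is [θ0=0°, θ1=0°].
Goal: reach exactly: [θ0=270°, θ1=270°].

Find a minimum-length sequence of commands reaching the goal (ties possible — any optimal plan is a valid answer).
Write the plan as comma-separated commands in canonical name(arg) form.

start: [θ0=0°, θ1=0°]
step 1 (rotate(0, 90)): [θ0=90°, θ1=0°]
step 2 (rotate(1, -90)): [θ0=90°, θ1=270°]
step 3 (rotate(0, 180)): [θ0=270°, θ1=270°]
shorter routes all fall short; 3 is best.

rotate(0, 90), rotate(1, -90), rotate(0, 180)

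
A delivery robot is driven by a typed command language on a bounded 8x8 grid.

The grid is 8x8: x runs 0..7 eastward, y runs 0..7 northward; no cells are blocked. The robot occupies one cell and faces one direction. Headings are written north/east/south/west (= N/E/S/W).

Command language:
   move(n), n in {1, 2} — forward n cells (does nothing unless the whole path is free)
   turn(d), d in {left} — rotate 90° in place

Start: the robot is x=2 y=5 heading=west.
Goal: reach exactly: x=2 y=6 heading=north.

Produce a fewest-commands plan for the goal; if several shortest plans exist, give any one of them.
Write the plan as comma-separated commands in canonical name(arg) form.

turn(left), turn(left), turn(left), move(1)

from: x=2 y=5 heading=west
1. turn(left) → x=2 y=5 heading=south
2. turn(left) → x=2 y=5 heading=east
3. turn(left) → x=2 y=5 heading=north
4. move(1) → x=2 y=6 heading=north
no 3-step plan works, so 4 is optimal.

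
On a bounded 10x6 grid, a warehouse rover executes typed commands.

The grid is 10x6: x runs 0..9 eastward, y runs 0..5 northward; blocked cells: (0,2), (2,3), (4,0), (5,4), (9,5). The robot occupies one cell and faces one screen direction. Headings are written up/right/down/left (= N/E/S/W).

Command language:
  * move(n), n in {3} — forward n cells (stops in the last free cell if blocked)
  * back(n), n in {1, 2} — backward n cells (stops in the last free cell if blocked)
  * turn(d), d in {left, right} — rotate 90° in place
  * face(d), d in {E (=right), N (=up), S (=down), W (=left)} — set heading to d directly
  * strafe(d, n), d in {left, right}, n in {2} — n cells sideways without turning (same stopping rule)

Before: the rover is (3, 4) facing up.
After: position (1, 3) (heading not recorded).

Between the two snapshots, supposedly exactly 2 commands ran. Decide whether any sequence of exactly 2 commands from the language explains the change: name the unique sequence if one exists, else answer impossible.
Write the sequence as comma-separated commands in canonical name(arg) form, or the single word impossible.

strafe(left, 2), back(1)

key: order matters: swapping strafe(left, 2) and back(1) lands elsewhere
from: (3, 4) facing up
[1] after strafe(left, 2): (1, 4) facing up
[2] after back(1): (1, 3) facing up
all 121 alternatives checked — unique.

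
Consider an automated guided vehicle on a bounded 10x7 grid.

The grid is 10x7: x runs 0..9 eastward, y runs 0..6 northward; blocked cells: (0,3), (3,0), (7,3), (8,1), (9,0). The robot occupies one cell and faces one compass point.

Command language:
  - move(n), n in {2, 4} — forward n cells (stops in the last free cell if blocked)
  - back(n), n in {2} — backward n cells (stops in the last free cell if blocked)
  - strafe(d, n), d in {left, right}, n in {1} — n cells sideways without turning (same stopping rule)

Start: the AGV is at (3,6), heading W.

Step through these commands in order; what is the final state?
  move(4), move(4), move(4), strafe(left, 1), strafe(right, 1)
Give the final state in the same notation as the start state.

at (0,6), heading W

begin: at (3,6), heading W
t=1 move(4) ⇒ at (0,6), heading W
t=2 move(4) ⇒ at (0,6), heading W
t=3 move(4) ⇒ at (0,6), heading W
t=4 strafe(left, 1) ⇒ at (0,5), heading W
t=5 strafe(right, 1) ⇒ at (0,6), heading W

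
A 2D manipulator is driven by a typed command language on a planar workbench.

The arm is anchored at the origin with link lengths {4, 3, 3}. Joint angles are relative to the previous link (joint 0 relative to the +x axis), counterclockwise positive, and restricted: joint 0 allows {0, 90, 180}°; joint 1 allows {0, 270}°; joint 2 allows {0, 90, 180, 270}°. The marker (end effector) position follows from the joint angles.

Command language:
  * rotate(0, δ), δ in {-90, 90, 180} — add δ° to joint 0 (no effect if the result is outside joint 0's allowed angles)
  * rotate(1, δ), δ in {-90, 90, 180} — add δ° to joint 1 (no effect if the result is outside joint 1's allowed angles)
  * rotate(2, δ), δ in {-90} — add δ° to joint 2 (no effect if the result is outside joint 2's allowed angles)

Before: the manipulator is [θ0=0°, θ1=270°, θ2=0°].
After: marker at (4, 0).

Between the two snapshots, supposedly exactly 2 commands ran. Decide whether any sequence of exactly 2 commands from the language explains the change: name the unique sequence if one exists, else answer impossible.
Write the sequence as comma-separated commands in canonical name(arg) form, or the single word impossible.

rotate(2, -90), rotate(2, -90)

initial: [θ0=0°, θ1=270°, θ2=0°]
t=1 rotate(2, -90) ⇒ [θ0=0°, θ1=270°, θ2=270°]
t=2 rotate(2, -90) ⇒ [θ0=0°, θ1=270°, θ2=180°]
no rival 2-sequence matches.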